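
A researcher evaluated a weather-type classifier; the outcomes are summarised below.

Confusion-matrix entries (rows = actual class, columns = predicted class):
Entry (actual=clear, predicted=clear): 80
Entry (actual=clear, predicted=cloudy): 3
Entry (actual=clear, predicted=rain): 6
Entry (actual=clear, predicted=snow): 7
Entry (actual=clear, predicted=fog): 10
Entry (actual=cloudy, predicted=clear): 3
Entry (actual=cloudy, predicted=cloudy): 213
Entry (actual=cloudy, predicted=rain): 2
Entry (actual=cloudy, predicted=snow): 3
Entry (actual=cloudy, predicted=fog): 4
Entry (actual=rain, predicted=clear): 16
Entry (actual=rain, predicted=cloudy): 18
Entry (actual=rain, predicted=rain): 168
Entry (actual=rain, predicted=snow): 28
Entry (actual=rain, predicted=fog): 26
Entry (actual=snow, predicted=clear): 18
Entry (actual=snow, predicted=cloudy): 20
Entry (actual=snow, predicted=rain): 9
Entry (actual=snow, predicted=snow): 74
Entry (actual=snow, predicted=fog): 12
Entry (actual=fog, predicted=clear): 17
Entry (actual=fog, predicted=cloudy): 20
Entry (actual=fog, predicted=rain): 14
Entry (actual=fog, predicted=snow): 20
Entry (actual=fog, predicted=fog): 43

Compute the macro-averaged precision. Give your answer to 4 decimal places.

Per-class precision (TP/(TP+FP)):
  clear: TP=80, FP=3+16+18+17=54 → 80/134 = 0.59701
  cloudy: TP=213, FP=3+18+20+20=61 → 213/274 = 0.77737
  rain: TP=168, FP=6+2+9+14=31 → 168/199 = 0.84422
  snow: TP=74, FP=7+3+28+20=58 → 74/132 = 0.56061
  fog: TP=43, FP=10+4+26+12=52 → 43/95 = 0.45263
Macro-precision = mean = (0.59701 + 0.77737 + 0.84422 + 0.56061 + 0.45263) / 5 = 0.6464

0.6464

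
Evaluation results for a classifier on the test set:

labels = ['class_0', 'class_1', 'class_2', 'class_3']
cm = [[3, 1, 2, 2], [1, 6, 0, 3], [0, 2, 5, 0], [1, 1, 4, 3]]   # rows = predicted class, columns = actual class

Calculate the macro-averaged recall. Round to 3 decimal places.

Per-class recall (TP/(TP+FN)):
  class_0: TP=3, FN=1+0+1=2 → 3/5 = 0.6000
  class_1: TP=6, FN=1+2+1=4 → 6/10 = 0.6000
  class_2: TP=5, FN=2+0+4=6 → 5/11 = 0.4545
  class_3: TP=3, FN=2+3+0=5 → 3/8 = 0.3750
Macro-recall = mean = (0.6000 + 0.6000 + 0.4545 + 0.3750) / 4 = 0.507

0.507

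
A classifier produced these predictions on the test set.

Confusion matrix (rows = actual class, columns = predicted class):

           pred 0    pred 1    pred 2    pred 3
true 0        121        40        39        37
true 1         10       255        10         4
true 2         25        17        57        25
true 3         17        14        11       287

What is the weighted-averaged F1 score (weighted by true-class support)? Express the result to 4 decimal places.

Per-class F1 score (2·TP/(2·TP+FP+FN)):
  0: TP=121, FP=10+25+17=52, FN=40+39+37=116 → 242/410 = 0.59024
  1: TP=255, FP=40+17+14=71, FN=10+10+4=24 → 510/605 = 0.84298
  2: TP=57, FP=39+10+11=60, FN=25+17+25=67 → 114/241 = 0.47303
  3: TP=287, FP=37+4+25=66, FN=17+14+11=42 → 574/682 = 0.84164
Weighted-F1 score = Σ (supportᵢ/N)·F1 scoreᵢ with N=969: (237/969)·0.59024 + (279/969)·0.84298 + (124/969)·0.47303 + (329/969)·0.84164 = 0.7334

0.7334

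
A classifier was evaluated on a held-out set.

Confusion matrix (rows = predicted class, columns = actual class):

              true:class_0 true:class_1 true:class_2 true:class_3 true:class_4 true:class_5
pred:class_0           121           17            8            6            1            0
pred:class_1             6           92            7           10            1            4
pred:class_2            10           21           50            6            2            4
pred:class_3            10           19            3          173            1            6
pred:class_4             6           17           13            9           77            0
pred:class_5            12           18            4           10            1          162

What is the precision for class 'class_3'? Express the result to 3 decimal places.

0.816

Take TP from the diagonal, FP from the rest of the 'class_3' prediction marginal, FN from the rest of the 'class_3' actual marginal.
precision = TP/(TP+FP).
class_3: TP=173, FP=10+19+3+1+6=39 → 173/212 = 0.8160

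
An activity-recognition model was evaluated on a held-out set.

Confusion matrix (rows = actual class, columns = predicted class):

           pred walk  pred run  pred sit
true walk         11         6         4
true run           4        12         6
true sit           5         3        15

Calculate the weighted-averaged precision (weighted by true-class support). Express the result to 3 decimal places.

0.575

Per-class precision (TP/(TP+FP)):
  walk: TP=11, FP=4+5=9 → 11/20 = 0.5500
  run: TP=12, FP=6+3=9 → 12/21 = 0.5714
  sit: TP=15, FP=4+6=10 → 15/25 = 0.6000
Weighted-precision = Σ (supportᵢ/N)·precisionᵢ with N=66: (21/66)·0.5500 + (22/66)·0.5714 + (23/66)·0.6000 = 0.575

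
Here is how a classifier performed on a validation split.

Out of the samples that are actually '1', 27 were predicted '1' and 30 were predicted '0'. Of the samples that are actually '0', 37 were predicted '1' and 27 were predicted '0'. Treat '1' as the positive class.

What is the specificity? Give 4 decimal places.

0.4219

Specificity = TN/(TN+FP) = 27/(27+37) = 0.4219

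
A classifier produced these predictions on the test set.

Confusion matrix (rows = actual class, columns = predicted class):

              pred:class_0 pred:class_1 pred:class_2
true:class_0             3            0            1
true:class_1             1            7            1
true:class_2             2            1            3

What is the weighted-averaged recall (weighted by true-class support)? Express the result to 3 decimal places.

Per-class recall (TP/(TP+FN)):
  class_0: TP=3, FN=0+1=1 → 3/4 = 0.7500
  class_1: TP=7, FN=1+1=2 → 7/9 = 0.7778
  class_2: TP=3, FN=2+1=3 → 3/6 = 0.5000
Weighted-recall = Σ (supportᵢ/N)·recallᵢ with N=19: (4/19)·0.7500 + (9/19)·0.7778 + (6/19)·0.5000 = 0.684

0.684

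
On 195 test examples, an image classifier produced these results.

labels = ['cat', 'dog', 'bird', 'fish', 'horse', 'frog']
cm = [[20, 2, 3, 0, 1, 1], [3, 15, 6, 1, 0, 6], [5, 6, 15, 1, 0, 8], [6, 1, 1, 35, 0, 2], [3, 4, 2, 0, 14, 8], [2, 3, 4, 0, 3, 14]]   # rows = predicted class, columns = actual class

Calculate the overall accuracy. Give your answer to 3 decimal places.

0.579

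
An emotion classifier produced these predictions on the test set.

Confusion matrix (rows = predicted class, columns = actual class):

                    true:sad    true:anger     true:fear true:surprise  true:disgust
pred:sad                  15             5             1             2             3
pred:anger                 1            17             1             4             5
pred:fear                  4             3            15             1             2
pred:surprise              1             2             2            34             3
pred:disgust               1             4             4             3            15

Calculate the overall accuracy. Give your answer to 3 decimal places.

0.649

Accuracy = trace / total = (15+17+15+34+15=96) / 148 = 96/148 = 0.649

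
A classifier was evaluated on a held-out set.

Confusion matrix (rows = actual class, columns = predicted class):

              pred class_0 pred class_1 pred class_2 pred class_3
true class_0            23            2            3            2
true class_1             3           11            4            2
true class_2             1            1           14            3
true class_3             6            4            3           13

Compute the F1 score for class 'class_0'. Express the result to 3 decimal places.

F1 score = 2·TP/(2·TP+FP+FN).
class_0: TP=23, FP=3+1+6=10, FN=2+3+2=7 → 46/63 = 0.7302

0.730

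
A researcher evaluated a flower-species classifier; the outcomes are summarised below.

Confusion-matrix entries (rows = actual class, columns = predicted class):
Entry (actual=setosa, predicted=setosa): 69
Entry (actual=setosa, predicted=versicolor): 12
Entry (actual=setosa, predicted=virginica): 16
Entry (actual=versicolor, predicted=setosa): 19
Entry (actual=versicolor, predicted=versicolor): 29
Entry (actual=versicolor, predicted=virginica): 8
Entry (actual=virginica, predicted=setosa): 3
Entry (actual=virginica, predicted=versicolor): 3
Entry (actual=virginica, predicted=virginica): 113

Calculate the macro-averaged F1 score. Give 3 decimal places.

0.732

Per-class F1 score (2·TP/(2·TP+FP+FN)):
  setosa: TP=69, FP=19+3=22, FN=12+16=28 → 138/188 = 0.7340
  versicolor: TP=29, FP=12+3=15, FN=19+8=27 → 58/100 = 0.5800
  virginica: TP=113, FP=16+8=24, FN=3+3=6 → 226/256 = 0.8828
Macro-F1 score = mean = (0.7340 + 0.5800 + 0.8828) / 3 = 0.732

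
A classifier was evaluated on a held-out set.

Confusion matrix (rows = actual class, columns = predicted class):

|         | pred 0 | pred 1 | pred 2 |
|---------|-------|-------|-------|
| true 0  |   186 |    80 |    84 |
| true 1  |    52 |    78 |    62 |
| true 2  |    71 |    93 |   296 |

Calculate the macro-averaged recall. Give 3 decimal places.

Per-class recall (TP/(TP+FN)):
  0: TP=186, FN=80+84=164 → 186/350 = 0.5314
  1: TP=78, FN=52+62=114 → 78/192 = 0.4063
  2: TP=296, FN=71+93=164 → 296/460 = 0.6435
Macro-recall = mean = (0.5314 + 0.4063 + 0.6435) / 3 = 0.527

0.527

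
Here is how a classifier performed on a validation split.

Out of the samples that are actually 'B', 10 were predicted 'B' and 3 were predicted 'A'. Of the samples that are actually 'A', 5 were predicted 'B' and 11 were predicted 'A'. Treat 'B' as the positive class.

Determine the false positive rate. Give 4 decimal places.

0.3125

FPR = FP/(FP+TN) = 5/(5+11) = 0.3125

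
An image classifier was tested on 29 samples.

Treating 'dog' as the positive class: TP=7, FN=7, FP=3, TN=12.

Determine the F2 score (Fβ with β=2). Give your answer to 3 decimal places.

Fβ = (1+β²)·TP / ((1+β²)·TP + β²·FN + FP), with β²=4
= 5·7 / (5·7 + 4·7 + 3) = 0.530

0.530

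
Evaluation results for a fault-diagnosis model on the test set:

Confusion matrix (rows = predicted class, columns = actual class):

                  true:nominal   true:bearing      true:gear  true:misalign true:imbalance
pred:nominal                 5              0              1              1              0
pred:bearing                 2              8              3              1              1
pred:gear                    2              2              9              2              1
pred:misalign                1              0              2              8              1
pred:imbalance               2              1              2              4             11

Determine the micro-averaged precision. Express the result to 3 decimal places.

0.586

Micro-averaging pools counts across classes: ΣTP=41, ΣFP=29, ΣFN=29.
Micro-precision = TP/(TP+FP) on pooled counts = 0.586 (equals overall accuracy in single-label multiclass).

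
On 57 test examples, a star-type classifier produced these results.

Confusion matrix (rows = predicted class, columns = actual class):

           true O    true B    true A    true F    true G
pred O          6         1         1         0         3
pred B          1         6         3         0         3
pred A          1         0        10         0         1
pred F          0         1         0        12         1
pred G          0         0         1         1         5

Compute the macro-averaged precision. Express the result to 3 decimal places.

Per-class precision (TP/(TP+FP)):
  O: TP=6, FP=1+1+0+3=5 → 6/11 = 0.5455
  B: TP=6, FP=1+3+0+3=7 → 6/13 = 0.4615
  A: TP=10, FP=1+0+0+1=2 → 10/12 = 0.8333
  F: TP=12, FP=0+1+0+1=2 → 12/14 = 0.8571
  G: TP=5, FP=0+0+1+1=2 → 5/7 = 0.7143
Macro-precision = mean = (0.5455 + 0.4615 + 0.8333 + 0.8571 + 0.7143) / 5 = 0.682

0.682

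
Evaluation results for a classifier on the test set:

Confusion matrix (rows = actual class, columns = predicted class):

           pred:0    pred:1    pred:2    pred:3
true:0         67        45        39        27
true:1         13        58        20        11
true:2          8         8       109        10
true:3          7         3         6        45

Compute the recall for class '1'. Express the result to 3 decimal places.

0.569

Take TP from the diagonal, FP from the rest of the '1' prediction marginal, FN from the rest of the '1' actual marginal.
recall = TP/(TP+FN).
1: TP=58, FN=13+20+11=44 → 58/102 = 0.5686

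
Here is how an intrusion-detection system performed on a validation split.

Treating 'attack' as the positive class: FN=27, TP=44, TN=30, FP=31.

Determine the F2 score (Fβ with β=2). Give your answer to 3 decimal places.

0.613

Fβ = (1+β²)·TP / ((1+β²)·TP + β²·FN + FP), with β²=4
= 5·44 / (5·44 + 4·27 + 31) = 0.613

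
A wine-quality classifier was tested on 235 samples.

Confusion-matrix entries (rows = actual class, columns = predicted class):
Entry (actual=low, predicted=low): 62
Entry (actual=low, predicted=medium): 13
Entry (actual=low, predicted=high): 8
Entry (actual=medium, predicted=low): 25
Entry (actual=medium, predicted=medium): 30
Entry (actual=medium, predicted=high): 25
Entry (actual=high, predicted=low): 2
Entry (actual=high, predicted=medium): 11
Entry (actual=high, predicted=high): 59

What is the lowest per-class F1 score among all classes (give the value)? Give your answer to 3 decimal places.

Per-class F1 score (2·TP/(2·TP+FP+FN)):
  low: TP=62, FP=25+2=27, FN=13+8=21 → 124/172 = 0.7209
  medium: TP=30, FP=13+11=24, FN=25+25=50 → 60/134 = 0.4478
  high: TP=59, FP=8+25=33, FN=2+11=13 → 118/164 = 0.7195
Lowest is class 'medium' with F1 score = 0.448.

0.448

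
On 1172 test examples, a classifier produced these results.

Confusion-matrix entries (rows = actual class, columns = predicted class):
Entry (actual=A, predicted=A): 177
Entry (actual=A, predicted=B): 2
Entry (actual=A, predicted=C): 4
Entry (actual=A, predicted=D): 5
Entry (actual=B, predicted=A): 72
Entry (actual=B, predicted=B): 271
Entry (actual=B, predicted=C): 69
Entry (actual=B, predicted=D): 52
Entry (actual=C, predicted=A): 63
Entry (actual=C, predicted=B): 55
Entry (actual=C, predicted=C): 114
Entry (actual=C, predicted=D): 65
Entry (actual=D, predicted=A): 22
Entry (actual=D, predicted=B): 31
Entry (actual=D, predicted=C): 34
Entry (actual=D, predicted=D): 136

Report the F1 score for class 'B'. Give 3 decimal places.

Take TP from the diagonal, FP from the rest of the 'B' prediction marginal, FN from the rest of the 'B' actual marginal.
F1 score = 2·TP/(2·TP+FP+FN).
B: TP=271, FP=2+55+31=88, FN=72+69+52=193 → 542/823 = 0.6586

0.659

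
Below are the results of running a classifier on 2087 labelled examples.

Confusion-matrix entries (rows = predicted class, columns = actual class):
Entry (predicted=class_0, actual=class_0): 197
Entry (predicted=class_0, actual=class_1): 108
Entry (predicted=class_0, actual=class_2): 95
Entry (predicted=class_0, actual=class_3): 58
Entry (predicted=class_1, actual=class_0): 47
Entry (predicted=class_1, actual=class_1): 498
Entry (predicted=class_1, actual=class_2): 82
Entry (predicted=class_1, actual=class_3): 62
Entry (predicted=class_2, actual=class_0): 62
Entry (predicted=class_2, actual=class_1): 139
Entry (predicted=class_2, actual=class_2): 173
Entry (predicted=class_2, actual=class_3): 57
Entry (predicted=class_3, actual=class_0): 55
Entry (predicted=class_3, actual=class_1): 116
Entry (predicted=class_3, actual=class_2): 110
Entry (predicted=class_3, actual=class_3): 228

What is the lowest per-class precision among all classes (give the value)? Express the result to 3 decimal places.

0.401

Per-class precision (TP/(TP+FP)):
  class_0: TP=197, FP=108+95+58=261 → 197/458 = 0.4301
  class_1: TP=498, FP=47+82+62=191 → 498/689 = 0.7228
  class_2: TP=173, FP=62+139+57=258 → 173/431 = 0.4014
  class_3: TP=228, FP=55+116+110=281 → 228/509 = 0.4479
Lowest is class 'class_2' with precision = 0.401.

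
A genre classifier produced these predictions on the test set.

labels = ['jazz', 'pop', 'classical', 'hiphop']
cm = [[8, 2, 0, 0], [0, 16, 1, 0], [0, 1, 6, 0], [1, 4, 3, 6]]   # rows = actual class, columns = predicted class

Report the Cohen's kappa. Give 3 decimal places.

Observed agreement pₒ = trace/N = 36/48 = 0.7500
Expected agreement pₑ = Σ (rowᵢ·colᵢ)/N² = (10·9 + 17·23 + 7·10 + 14·6)/48² = 0.2756
κ = (pₒ − pₑ)/(1 − pₑ) = (0.7500 − 0.2756)/(1 − 0.2756) = 0.655

0.655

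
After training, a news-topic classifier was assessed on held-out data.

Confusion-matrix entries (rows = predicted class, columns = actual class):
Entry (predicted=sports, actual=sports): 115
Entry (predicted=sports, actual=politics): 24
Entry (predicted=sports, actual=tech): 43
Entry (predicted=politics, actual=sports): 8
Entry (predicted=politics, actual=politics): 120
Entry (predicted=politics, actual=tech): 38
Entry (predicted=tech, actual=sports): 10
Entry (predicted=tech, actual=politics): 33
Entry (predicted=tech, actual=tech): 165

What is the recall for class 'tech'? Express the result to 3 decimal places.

0.671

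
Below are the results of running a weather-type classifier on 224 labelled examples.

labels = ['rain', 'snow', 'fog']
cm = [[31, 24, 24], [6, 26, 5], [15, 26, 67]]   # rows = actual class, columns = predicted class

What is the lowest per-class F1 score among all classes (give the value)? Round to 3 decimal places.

0.460

Per-class F1 score (2·TP/(2·TP+FP+FN)):
  rain: TP=31, FP=6+15=21, FN=24+24=48 → 62/131 = 0.4733
  snow: TP=26, FP=24+26=50, FN=6+5=11 → 52/113 = 0.4602
  fog: TP=67, FP=24+5=29, FN=15+26=41 → 134/204 = 0.6569
Lowest is class 'snow' with F1 score = 0.460.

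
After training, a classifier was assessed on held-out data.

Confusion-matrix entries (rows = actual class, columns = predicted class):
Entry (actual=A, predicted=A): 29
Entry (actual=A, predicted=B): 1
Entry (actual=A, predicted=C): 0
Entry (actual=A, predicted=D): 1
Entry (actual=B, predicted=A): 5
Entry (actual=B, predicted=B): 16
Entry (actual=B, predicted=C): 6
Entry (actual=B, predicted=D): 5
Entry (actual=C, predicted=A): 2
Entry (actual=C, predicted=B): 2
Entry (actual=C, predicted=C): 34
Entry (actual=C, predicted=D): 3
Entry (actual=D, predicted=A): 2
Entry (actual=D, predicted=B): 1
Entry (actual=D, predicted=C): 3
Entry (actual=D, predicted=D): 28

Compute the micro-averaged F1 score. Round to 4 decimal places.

0.7754

Micro-averaging pools counts across classes: ΣTP=107, ΣFP=31, ΣFN=31.
Micro-F1 score = 2·TP/(2·TP+FP+FN) on pooled counts = 0.7754 (equals overall accuracy in single-label multiclass).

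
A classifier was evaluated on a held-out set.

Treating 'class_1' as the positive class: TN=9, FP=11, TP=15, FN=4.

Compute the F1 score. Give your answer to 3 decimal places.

0.667

Precision = TP/(TP+FP) = 15/26 = 0.5769
Recall = TP/(TP+FN) = 15/19 = 0.7895
F1 = 2·TP/(2·TP+FP+FN) = 30/45 = 0.667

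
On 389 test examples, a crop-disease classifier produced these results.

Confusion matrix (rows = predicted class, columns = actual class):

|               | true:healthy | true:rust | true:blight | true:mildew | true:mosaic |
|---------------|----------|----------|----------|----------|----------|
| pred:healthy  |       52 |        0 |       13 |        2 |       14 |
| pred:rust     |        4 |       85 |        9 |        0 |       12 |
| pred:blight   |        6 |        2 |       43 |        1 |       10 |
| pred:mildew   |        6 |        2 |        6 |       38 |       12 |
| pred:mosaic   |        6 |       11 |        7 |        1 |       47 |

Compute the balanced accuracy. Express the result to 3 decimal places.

0.701

Balanced accuracy = mean of per-class recall.
  healthy: recall = 52/74 = 0.7027
  rust: recall = 85/100 = 0.8500
  blight: recall = 43/78 = 0.5513
  mildew: recall = 38/42 = 0.9048
  mosaic: recall = 47/95 = 0.4947
Mean = (0.7027 + 0.8500 + 0.5513 + 0.9048 + 0.4947) / 5 = 0.701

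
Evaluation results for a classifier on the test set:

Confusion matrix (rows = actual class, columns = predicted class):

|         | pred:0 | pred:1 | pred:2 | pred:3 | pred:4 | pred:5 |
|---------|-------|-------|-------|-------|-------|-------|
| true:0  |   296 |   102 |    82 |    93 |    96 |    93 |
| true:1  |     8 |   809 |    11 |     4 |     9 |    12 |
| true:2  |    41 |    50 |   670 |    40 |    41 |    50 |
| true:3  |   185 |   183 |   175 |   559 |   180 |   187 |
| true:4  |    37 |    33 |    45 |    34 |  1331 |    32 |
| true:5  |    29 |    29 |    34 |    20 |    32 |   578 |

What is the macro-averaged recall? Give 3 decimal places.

0.692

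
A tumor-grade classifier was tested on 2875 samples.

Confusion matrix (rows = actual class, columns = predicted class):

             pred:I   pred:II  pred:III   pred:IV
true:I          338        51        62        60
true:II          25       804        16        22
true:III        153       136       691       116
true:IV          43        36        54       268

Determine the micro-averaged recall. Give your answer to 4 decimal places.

Micro-averaging pools counts across classes: ΣTP=2101, ΣFP=774, ΣFN=774.
Micro-recall = TP/(TP+FN) on pooled counts = 0.7308 (equals overall accuracy in single-label multiclass).

0.7308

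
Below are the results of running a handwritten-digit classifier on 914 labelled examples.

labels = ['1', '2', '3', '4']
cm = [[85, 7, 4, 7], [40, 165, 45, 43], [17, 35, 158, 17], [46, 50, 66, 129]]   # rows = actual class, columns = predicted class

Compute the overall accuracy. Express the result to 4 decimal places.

0.5875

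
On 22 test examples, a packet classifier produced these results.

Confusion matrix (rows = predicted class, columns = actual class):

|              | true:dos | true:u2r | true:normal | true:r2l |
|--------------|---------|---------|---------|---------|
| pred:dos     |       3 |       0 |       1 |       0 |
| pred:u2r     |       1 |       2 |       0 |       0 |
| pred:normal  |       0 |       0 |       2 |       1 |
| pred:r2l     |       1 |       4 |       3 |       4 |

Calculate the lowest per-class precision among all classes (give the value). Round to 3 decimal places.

0.333

Per-class precision (TP/(TP+FP)):
  dos: TP=3, FP=0+1+0=1 → 3/4 = 0.7500
  u2r: TP=2, FP=1+0+0=1 → 2/3 = 0.6667
  normal: TP=2, FP=0+0+1=1 → 2/3 = 0.6667
  r2l: TP=4, FP=1+4+3=8 → 4/12 = 0.3333
Lowest is class 'r2l' with precision = 0.333.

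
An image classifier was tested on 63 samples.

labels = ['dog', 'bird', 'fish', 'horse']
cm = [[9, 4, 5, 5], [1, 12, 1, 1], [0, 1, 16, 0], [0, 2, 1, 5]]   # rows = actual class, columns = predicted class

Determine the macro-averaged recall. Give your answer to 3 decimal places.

Per-class recall (TP/(TP+FN)):
  dog: TP=9, FN=4+5+5=14 → 9/23 = 0.3913
  bird: TP=12, FN=1+1+1=3 → 12/15 = 0.8000
  fish: TP=16, FN=0+1+0=1 → 16/17 = 0.9412
  horse: TP=5, FN=0+2+1=3 → 5/8 = 0.6250
Macro-recall = mean = (0.3913 + 0.8000 + 0.9412 + 0.6250) / 4 = 0.689

0.689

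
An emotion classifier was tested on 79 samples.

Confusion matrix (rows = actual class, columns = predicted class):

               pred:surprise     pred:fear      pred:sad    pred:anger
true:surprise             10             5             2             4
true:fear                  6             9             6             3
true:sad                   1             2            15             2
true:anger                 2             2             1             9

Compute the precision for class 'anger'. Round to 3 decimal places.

0.500

One-vs-rest for 'anger': TP = diagonal; FP = other classes predicted 'anger'; FN = 'anger' predicted as other.
precision = TP/(TP+FP).
anger: TP=9, FP=4+3+2=9 → 9/18 = 0.5000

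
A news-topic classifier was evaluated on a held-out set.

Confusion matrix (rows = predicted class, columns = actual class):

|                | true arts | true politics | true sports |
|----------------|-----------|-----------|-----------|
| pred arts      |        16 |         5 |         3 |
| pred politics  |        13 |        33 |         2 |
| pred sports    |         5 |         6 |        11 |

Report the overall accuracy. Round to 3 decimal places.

0.638

Accuracy = trace / total = (16+33+11=60) / 94 = 60/94 = 0.638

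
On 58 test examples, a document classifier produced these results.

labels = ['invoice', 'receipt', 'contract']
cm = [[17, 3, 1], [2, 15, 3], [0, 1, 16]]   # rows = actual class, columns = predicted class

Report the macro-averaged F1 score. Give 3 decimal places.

0.828

Per-class F1 score (2·TP/(2·TP+FP+FN)):
  invoice: TP=17, FP=2+0=2, FN=3+1=4 → 34/40 = 0.8500
  receipt: TP=15, FP=3+1=4, FN=2+3=5 → 30/39 = 0.7692
  contract: TP=16, FP=1+3=4, FN=0+1=1 → 32/37 = 0.8649
Macro-F1 score = mean = (0.8500 + 0.7692 + 0.8649) / 3 = 0.828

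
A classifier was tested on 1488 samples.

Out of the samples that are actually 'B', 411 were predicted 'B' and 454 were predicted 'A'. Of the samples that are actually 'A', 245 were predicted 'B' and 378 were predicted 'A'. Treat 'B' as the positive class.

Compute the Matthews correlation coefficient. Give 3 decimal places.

0.081

MCC = (TP·TN − FP·FN) / √((TP+FP)(TP+FN)(TN+FP)(TN+FN))
Numerator = 411·378 − 245·454 = 44128
Denominator = √(656·865·623·832) = √294124579840 = 542332.5362
MCC = 44128 / 542332.5362 = 0.081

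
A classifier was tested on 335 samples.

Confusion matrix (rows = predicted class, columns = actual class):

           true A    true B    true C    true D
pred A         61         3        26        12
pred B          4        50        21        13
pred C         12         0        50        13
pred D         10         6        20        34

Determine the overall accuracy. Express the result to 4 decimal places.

Accuracy = trace / total = (61+50+50+34=195) / 335 = 195/335 = 0.5821

0.5821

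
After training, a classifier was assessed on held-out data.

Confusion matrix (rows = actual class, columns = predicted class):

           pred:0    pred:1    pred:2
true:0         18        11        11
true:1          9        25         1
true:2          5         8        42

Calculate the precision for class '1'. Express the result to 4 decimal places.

0.5682

One-vs-rest for '1': TP = diagonal; FP = other classes predicted '1'; FN = '1' predicted as other.
precision = TP/(TP+FP).
1: TP=25, FP=11+8=19 → 25/44 = 0.56818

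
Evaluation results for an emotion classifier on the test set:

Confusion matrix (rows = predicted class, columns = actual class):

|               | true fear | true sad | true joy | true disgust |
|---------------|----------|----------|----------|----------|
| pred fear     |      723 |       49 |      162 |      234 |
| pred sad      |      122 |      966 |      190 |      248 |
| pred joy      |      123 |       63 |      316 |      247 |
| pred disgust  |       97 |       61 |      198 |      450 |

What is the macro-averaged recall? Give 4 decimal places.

Per-class recall (TP/(TP+FN)):
  fear: TP=723, FN=122+123+97=342 → 723/1065 = 0.67887
  sad: TP=966, FN=49+63+61=173 → 966/1139 = 0.84811
  joy: TP=316, FN=162+190+198=550 → 316/866 = 0.36490
  disgust: TP=450, FN=234+248+247=729 → 450/1179 = 0.38168
Macro-recall = mean = (0.67887 + 0.84811 + 0.36490 + 0.38168) / 4 = 0.5684

0.5684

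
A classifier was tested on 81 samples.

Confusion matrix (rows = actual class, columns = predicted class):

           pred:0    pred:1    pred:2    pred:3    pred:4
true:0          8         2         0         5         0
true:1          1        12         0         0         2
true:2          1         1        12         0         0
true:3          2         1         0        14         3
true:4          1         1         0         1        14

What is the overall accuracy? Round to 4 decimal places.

Accuracy = trace / total = (8+12+12+14+14=60) / 81 = 60/81 = 0.7407

0.7407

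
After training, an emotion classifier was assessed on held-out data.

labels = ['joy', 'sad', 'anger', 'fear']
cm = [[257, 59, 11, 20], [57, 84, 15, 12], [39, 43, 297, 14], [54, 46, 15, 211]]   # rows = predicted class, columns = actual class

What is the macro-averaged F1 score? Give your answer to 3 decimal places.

Per-class F1 score (2·TP/(2·TP+FP+FN)):
  joy: TP=257, FP=59+11+20=90, FN=57+39+54=150 → 514/754 = 0.6817
  sad: TP=84, FP=57+15+12=84, FN=59+43+46=148 → 168/400 = 0.4200
  anger: TP=297, FP=39+43+14=96, FN=11+15+15=41 → 594/731 = 0.8126
  fear: TP=211, FP=54+46+15=115, FN=20+12+14=46 → 422/583 = 0.7238
Macro-F1 score = mean = (0.6817 + 0.4200 + 0.8126 + 0.7238) / 4 = 0.660

0.660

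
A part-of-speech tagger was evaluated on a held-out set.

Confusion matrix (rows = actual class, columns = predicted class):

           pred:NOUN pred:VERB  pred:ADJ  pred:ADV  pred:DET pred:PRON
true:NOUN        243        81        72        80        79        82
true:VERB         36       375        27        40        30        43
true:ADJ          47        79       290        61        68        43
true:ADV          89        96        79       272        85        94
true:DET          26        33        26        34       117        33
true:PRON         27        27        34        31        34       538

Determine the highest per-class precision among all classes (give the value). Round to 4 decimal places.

Per-class precision (TP/(TP+FP)):
  NOUN: TP=243, FP=36+47+89+26+27=225 → 243/468 = 0.51923
  VERB: TP=375, FP=81+79+96+33+27=316 → 375/691 = 0.54269
  ADJ: TP=290, FP=72+27+79+26+34=238 → 290/528 = 0.54924
  ADV: TP=272, FP=80+40+61+34+31=246 → 272/518 = 0.52510
  DET: TP=117, FP=79+30+68+85+34=296 → 117/413 = 0.28329
  PRON: TP=538, FP=82+43+43+94+33=295 → 538/833 = 0.64586
Highest is class 'PRON' with precision = 0.6459.

0.6459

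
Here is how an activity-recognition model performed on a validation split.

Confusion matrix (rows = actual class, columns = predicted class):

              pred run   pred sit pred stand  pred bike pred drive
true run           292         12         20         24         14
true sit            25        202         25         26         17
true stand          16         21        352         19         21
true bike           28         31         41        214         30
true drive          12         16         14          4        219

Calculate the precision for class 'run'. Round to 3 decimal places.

0.783

Take TP from the diagonal, FP from the rest of the 'run' prediction marginal, FN from the rest of the 'run' actual marginal.
precision = TP/(TP+FP).
run: TP=292, FP=25+16+28+12=81 → 292/373 = 0.7828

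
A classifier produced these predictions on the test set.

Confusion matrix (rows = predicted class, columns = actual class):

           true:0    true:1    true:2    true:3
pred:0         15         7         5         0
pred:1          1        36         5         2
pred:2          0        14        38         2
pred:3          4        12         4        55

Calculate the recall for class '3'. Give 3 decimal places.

Take TP from the diagonal, FP from the rest of the '3' prediction marginal, FN from the rest of the '3' actual marginal.
recall = TP/(TP+FN).
3: TP=55, FN=0+2+2=4 → 55/59 = 0.9322

0.932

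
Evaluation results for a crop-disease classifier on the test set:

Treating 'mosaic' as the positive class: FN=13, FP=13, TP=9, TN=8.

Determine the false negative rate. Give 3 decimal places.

FNR = FN/(FN+TP) = 13/(13+9) = 0.591

0.591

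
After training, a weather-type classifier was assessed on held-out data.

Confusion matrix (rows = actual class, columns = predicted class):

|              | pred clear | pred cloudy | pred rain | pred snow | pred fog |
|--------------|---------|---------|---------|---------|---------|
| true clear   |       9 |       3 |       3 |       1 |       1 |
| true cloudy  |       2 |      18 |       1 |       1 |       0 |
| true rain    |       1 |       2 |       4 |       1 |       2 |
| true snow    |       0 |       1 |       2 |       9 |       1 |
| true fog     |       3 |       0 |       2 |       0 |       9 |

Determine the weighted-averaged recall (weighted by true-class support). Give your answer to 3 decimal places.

0.645

Per-class recall (TP/(TP+FN)):
  clear: TP=9, FN=3+3+1+1=8 → 9/17 = 0.5294
  cloudy: TP=18, FN=2+1+1+0=4 → 18/22 = 0.8182
  rain: TP=4, FN=1+2+1+2=6 → 4/10 = 0.4000
  snow: TP=9, FN=0+1+2+1=4 → 9/13 = 0.6923
  fog: TP=9, FN=3+0+2+0=5 → 9/14 = 0.6429
Weighted-recall = Σ (supportᵢ/N)·recallᵢ with N=76: (17/76)·0.5294 + (22/76)·0.8182 + (10/76)·0.4000 + (13/76)·0.6923 + (14/76)·0.6429 = 0.645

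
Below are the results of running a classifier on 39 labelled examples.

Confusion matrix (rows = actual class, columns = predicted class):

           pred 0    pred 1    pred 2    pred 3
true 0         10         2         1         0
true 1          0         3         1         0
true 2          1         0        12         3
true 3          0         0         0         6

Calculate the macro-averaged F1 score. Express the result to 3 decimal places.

0.775

Per-class F1 score (2·TP/(2·TP+FP+FN)):
  0: TP=10, FP=0+1+0=1, FN=2+1+0=3 → 20/24 = 0.8333
  1: TP=3, FP=2+0+0=2, FN=0+1+0=1 → 6/9 = 0.6667
  2: TP=12, FP=1+1+0=2, FN=1+0+3=4 → 24/30 = 0.8000
  3: TP=6, FP=0+0+3=3, FN=0+0+0=0 → 12/15 = 0.8000
Macro-F1 score = mean = (0.8333 + 0.6667 + 0.8000 + 0.8000) / 4 = 0.775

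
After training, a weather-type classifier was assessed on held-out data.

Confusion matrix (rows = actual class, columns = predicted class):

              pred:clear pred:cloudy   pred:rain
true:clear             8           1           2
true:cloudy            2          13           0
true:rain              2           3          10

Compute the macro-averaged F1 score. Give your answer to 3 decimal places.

0.750

Per-class F1 score (2·TP/(2·TP+FP+FN)):
  clear: TP=8, FP=2+2=4, FN=1+2=3 → 16/23 = 0.6957
  cloudy: TP=13, FP=1+3=4, FN=2+0=2 → 26/32 = 0.8125
  rain: TP=10, FP=2+0=2, FN=2+3=5 → 20/27 = 0.7407
Macro-F1 score = mean = (0.6957 + 0.8125 + 0.7407) / 3 = 0.750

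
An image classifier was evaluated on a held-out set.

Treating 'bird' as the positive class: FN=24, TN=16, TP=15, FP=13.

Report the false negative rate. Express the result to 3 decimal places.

0.615

FNR = FN/(FN+TP) = 24/(24+15) = 0.615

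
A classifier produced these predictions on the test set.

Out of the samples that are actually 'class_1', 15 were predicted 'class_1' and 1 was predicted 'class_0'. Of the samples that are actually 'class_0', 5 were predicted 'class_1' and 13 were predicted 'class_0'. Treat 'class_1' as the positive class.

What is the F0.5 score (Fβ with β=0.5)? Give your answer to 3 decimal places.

Fβ = (1+β²)·TP / ((1+β²)·TP + β²·FN + FP), with β²=1/4
= 1.25·15 / (1.25·15 + 0.25·1 + 5) = 0.781

0.781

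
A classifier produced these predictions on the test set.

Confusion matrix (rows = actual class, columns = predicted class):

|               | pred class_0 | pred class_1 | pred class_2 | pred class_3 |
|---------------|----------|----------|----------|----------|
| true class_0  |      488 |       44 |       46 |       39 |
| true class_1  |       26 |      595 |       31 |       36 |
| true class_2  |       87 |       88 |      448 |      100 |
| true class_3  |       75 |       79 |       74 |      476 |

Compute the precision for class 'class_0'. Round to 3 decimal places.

Treat 'class_0' as positive and all other classes as negative.
precision = TP/(TP+FP).
class_0: TP=488, FP=26+87+75=188 → 488/676 = 0.7219

0.722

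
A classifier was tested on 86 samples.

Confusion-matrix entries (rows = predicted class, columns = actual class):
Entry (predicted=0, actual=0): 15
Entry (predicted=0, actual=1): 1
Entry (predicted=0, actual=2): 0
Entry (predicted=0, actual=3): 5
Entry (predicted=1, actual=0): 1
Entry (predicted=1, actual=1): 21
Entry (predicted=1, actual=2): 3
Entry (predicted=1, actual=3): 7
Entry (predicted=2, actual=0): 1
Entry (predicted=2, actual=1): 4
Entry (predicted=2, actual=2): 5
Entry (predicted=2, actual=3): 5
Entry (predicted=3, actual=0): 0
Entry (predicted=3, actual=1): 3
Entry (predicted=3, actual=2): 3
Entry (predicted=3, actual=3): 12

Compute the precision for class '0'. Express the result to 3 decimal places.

0.714

Treat '0' as positive and all other classes as negative.
precision = TP/(TP+FP).
0: TP=15, FP=1+0+5=6 → 15/21 = 0.7143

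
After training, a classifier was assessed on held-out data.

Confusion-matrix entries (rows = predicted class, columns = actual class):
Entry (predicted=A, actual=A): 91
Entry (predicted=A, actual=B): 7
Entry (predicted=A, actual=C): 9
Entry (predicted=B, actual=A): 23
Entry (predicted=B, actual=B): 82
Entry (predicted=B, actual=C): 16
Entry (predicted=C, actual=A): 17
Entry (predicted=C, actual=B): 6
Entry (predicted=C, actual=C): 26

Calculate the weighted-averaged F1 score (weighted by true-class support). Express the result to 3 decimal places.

Per-class F1 score (2·TP/(2·TP+FP+FN)):
  A: TP=91, FP=7+9=16, FN=23+17=40 → 182/238 = 0.7647
  B: TP=82, FP=23+16=39, FN=7+6=13 → 164/216 = 0.7593
  C: TP=26, FP=17+6=23, FN=9+16=25 → 52/100 = 0.5200
Weighted-F1 score = Σ (supportᵢ/N)·F1 scoreᵢ with N=277: (131/277)·0.7647 + (95/277)·0.7593 + (51/277)·0.5200 = 0.718

0.718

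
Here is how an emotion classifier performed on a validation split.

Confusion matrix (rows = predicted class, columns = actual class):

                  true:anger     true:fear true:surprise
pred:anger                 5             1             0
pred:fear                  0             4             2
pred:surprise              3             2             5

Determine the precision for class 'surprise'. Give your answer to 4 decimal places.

0.5000

One-vs-rest for 'surprise': TP = diagonal; FP = other classes predicted 'surprise'; FN = 'surprise' predicted as other.
precision = TP/(TP+FP).
surprise: TP=5, FP=3+2=5 → 5/10 = 0.50000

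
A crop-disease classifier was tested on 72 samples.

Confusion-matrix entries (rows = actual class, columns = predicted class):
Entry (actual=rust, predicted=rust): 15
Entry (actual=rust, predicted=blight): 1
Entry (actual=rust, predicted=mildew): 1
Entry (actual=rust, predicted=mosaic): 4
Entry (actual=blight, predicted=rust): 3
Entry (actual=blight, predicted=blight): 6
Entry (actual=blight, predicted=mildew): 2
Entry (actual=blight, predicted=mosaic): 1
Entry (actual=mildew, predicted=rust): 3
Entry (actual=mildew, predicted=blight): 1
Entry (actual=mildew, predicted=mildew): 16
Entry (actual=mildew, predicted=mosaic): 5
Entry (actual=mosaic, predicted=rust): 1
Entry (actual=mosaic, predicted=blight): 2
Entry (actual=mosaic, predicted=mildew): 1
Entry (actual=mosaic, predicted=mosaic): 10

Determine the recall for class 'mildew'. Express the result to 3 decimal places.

0.640

Treat 'mildew' as positive and all other classes as negative.
recall = TP/(TP+FN).
mildew: TP=16, FN=3+1+5=9 → 16/25 = 0.6400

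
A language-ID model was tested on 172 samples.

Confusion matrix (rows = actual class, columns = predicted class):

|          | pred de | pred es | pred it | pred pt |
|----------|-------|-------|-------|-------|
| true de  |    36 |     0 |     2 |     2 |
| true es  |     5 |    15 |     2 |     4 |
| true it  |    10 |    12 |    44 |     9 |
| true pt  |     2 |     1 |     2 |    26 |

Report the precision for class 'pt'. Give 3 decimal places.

Take TP from the diagonal, FP from the rest of the 'pt' prediction marginal, FN from the rest of the 'pt' actual marginal.
precision = TP/(TP+FP).
pt: TP=26, FP=2+4+9=15 → 26/41 = 0.6341

0.634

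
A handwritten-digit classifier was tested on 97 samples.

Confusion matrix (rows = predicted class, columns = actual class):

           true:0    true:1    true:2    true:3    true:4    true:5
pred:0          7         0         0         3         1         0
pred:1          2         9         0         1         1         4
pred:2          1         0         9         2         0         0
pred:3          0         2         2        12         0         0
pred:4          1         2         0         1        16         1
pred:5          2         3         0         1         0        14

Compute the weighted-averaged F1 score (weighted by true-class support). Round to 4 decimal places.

Per-class F1 score (2·TP/(2·TP+FP+FN)):
  0: TP=7, FP=0+0+3+1+0=4, FN=2+1+0+1+2=6 → 14/24 = 0.58333
  1: TP=9, FP=2+0+1+1+4=8, FN=0+0+2+2+3=7 → 18/33 = 0.54545
  2: TP=9, FP=1+0+2+0+0=3, FN=0+0+2+0+0=2 → 18/23 = 0.78261
  3: TP=12, FP=0+2+2+0+0=4, FN=3+1+2+1+1=8 → 24/36 = 0.66667
  4: TP=16, FP=1+2+0+1+1=5, FN=1+1+0+0+0=2 → 32/39 = 0.82051
  5: TP=14, FP=2+3+0+1+0=6, FN=0+4+0+0+1=5 → 28/39 = 0.71795
Weighted-F1 score = Σ (supportᵢ/N)·F1 scoreᵢ with N=97: (13/97)·0.58333 + (16/97)·0.54545 + (11/97)·0.78261 + (20/97)·0.66667 + (18/97)·0.82051 + (19/97)·0.71795 = 0.6872

0.6872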